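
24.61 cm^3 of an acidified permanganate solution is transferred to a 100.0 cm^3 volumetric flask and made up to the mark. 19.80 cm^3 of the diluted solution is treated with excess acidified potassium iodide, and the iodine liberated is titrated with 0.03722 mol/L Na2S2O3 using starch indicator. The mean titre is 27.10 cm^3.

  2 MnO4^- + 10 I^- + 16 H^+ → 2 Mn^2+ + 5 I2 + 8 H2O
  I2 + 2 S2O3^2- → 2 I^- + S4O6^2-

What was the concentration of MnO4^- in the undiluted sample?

0.04140 mol/L

n(S2O3^2-) = 0.02710 × 0.03722 = 1.009 × 10^-3 mol
n(I2) = n(S2O3^2-)/2 = 5.043 × 10^-4 mol
From the 2:5 ratio, n(MnO4^-) in the aliquot = 2/5 × 5.043 × 10^-4 = 2.017 × 10^-4 mol
[MnO4^-]_dilute = 2.017 × 10^-4 / 0.01980 = 0.01019 mol/L
[MnO4^-]_original = 0.01019 × 100.0/24.61 = 0.04140 mol/L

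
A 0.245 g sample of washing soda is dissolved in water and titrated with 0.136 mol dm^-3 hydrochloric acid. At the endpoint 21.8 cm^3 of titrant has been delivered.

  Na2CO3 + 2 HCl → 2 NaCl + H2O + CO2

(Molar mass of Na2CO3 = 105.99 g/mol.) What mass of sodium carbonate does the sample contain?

0.157 g

n(HCl) = 0.0218 L × 0.136 mol/L = 2.96 × 10^-3 mol
From the 1:2 ratio, n(Na2CO3) = 1/2 × 2.96 × 10^-3 = 1.48 × 10^-3 mol
mass of Na2CO3 = 1.48 × 10^-3 × 105.99 g/mol = 0.157 g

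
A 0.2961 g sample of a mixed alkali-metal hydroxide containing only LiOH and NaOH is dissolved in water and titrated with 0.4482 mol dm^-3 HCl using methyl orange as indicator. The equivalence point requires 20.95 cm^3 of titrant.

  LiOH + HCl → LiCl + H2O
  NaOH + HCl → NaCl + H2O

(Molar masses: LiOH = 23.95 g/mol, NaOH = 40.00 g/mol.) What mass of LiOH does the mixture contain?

n(HCl) = 0.02095 × 0.4482 = 9.390 × 10^-3 mol
Let x = n(LiOH), y = n(NaOH).
Titrant: 1x + 1y = 9.390 × 10^-3;  mass: 23.95x + 40.00y = 0.2961
Solving, x = 4.953 × 10^-3 mol, y = 4.437 × 10^-3 mol
mass of LiOH = 4.953 × 10^-3 × 23.95 = 0.1186 g

0.1186 g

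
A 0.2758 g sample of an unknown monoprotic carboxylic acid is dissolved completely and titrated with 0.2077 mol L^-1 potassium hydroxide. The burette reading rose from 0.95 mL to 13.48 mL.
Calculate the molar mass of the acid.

106.0 g/mol

n(KOH) = 0.01253 L × 0.2077 mol/L = 2.602 × 10^-3 mol
n(HA) = 2.602 × 10^-3 mol (1:1 ratio)
M = m / n = 0.2758 g / 2.602 × 10^-3 mol = 106.0 g/mol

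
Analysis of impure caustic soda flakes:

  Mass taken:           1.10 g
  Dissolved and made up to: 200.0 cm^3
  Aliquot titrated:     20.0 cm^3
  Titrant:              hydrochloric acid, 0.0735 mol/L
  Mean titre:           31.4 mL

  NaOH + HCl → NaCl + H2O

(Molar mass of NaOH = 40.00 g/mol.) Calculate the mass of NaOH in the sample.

0.923 g

n(HCl) per titration = 0.0314 × 0.0735 = 2.31 × 10^-3 mol
n(NaOH) in each aliquot = 2.31 × 10^-3 mol (1:1 ratio)
n(NaOH) in the whole flask = 2.31 × 10^-3 × 200.0/20.0 = 0.0231 mol
mass of NaOH = 0.0231 × 40.00 = 0.923 g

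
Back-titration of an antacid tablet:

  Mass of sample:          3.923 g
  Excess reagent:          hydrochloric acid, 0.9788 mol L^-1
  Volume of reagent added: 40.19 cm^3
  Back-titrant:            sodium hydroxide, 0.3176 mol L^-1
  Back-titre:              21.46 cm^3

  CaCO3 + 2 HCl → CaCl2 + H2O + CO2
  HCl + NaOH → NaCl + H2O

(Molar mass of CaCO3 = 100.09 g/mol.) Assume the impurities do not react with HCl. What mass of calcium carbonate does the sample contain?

n(HCl) added = 0.04019 × 0.9788 = 0.03934 mol
n(NaOH) used in back-titration = 0.02146 × 0.3176 = 6.816 × 10^-3 mol
n(HCl) left over = 6.816 × 10^-3 mol (1:1 ratio)
n(HCl) consumed by analyte = 0.03934 − 6.816 × 10^-3 = 0.03252 mol
From the 1:2 ratio, n(CaCO3) = 1/2 × 0.03252 = 0.01626 mol
mass of CaCO3 = 0.01626 × 100.09 = 1.628 g

1.628 g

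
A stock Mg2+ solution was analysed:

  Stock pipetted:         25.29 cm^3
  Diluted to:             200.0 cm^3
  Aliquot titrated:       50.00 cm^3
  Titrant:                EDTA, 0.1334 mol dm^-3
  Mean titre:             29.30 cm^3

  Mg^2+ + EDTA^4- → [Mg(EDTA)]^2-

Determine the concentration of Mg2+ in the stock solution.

0.6182 mol/L

n(EDTA) = 0.02930 × 0.1334 = 3.909 × 10^-3 mol
n(Mg2+) in the aliquot = 3.909 × 10^-3 mol (1:1 ratio)
[Mg2+]_dilute = 3.909 × 10^-3 / 0.05000 = 0.07817 mol/L
Dilution factor = 200.0 / 25.29 = 7.908
[Mg2+]_stock = 0.07817 × 7.908 = 0.6182 mol/L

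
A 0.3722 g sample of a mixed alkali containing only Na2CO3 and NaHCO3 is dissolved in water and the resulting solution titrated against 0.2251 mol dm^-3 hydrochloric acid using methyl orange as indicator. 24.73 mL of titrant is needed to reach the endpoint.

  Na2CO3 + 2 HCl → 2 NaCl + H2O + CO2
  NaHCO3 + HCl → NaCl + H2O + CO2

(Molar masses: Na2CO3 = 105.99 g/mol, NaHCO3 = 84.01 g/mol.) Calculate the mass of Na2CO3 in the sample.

n(HCl) = 0.02473 × 0.2251 = 5.567 × 10^-3 mol
Let x = n(Na2CO3), y = n(NaHCO3).
Titrant: 2x + 1y = 5.567 × 10^-3;  mass: 105.99x + 84.01y = 0.3722
Solving, x = 1.539 × 10^-3 mol, y = 2.489 × 10^-3 mol
mass of Na2CO3 = 1.539 × 10^-3 × 105.99 = 0.1631 g

0.1631 g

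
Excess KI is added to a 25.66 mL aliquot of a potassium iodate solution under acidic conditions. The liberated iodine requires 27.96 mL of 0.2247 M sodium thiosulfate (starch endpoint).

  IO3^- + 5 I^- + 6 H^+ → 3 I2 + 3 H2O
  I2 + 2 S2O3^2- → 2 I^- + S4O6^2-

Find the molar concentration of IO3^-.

0.04081 M

n(S2O3^2-) = 0.02796 × 0.2247 = 6.283 × 10^-3 mol
n(I2) = n(S2O3^2-)/2 = 3.141 × 10^-3 mol
From the 1:3 ratio, n(IO3^-) in the aliquot = 1/3 × 3.141 × 10^-3 = 1.047 × 10^-3 mol
[IO3^-] = 1.047 × 10^-3 / 0.02566 = 0.04081 mol/L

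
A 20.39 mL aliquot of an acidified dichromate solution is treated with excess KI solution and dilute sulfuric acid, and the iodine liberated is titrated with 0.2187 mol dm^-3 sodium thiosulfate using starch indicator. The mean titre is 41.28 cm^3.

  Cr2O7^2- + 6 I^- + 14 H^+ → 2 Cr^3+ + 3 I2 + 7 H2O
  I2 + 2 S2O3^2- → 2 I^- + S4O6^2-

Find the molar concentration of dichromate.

n(S2O3^2-) = 0.04128 × 0.2187 = 9.028 × 10^-3 mol
n(I2) = n(S2O3^2-)/2 = 4.514 × 10^-3 mol
From the 1:3 ratio, n(Cr2O7^2-) in the aliquot = 1/3 × 4.514 × 10^-3 = 1.505 × 10^-3 mol
[Cr2O7^2-] = 1.505 × 10^-3 / 0.02039 = 0.07379 mol/L

0.07379 mol/L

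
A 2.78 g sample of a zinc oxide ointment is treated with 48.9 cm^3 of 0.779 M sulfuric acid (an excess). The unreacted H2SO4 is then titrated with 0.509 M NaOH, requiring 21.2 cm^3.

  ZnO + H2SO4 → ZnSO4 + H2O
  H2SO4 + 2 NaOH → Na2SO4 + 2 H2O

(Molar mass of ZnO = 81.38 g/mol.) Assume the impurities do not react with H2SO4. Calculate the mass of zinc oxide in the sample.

n(H2SO4) added = 0.0489 × 0.779 = 0.0381 mol
n(NaOH) used in back-titration = 0.0212 × 0.509 = 0.0108 mol
From the 1:2 ratio, n(H2SO4) left over = 1/2 × 0.0108 = 5.40 × 10^-3 mol
n(H2SO4) consumed by analyte = 0.0381 − 5.40 × 10^-3 = 0.0327 mol
n(ZnO) = 0.0327 mol (1:1 ratio)
mass of ZnO = 0.0327 × 81.38 = 2.66 g

2.66 g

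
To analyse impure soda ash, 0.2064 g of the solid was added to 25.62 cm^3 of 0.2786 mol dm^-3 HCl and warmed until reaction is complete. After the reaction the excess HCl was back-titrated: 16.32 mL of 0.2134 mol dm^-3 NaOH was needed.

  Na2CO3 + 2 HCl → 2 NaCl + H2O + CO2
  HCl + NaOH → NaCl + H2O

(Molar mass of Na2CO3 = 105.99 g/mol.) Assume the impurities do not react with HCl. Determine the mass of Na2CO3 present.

n(HCl) added = 0.02562 × 0.2786 = 7.138 × 10^-3 mol
n(NaOH) used in back-titration = 0.01632 × 0.2134 = 3.483 × 10^-3 mol
n(HCl) left over = 3.483 × 10^-3 mol (1:1 ratio)
n(HCl) consumed by analyte = 7.138 × 10^-3 − 3.483 × 10^-3 = 3.655 × 10^-3 mol
From the 1:2 ratio, n(Na2CO3) = 1/2 × 3.655 × 10^-3 = 1.828 × 10^-3 mol
mass of Na2CO3 = 1.828 × 10^-3 × 105.99 = 0.1937 g

0.1937 g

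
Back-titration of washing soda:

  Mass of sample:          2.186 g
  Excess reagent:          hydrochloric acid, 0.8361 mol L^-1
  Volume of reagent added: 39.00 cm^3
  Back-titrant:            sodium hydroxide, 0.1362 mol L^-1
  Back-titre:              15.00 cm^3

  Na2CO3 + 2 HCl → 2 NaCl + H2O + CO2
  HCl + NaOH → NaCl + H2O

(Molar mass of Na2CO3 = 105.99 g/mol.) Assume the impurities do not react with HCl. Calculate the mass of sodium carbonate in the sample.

1.620 g

n(HCl) added = 0.03900 × 0.8361 = 0.03261 mol
n(NaOH) used in back-titration = 0.01500 × 0.1362 = 2.043 × 10^-3 mol
n(HCl) left over = 2.043 × 10^-3 mol (1:1 ratio)
n(HCl) consumed by analyte = 0.03261 − 2.043 × 10^-3 = 0.03056 mol
From the 1:2 ratio, n(Na2CO3) = 1/2 × 0.03056 = 0.01528 mol
mass of Na2CO3 = 0.01528 × 105.99 = 1.620 g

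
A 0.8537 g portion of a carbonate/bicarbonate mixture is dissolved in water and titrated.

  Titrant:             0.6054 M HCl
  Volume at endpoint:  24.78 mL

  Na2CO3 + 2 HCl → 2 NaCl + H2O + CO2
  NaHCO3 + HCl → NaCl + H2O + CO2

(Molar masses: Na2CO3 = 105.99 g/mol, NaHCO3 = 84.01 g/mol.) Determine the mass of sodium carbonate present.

n(HCl) = 0.02478 × 0.6054 = 0.01500 mol
Let x = n(Na2CO3), y = n(NaHCO3).
Titrant: 2x + 1y = 0.01500;  mass: 105.99x + 84.01y = 0.8537
Solving, x = 6.555 × 10^-3 mol, y = 1.892 × 10^-3 mol
mass of Na2CO3 = 6.555 × 10^-3 × 105.99 = 0.6948 g

0.6948 g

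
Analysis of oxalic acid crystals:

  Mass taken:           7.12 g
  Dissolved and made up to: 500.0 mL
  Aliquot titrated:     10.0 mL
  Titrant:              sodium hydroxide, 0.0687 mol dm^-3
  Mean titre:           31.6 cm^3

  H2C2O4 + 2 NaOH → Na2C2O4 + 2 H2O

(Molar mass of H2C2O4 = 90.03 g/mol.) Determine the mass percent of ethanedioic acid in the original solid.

n(NaOH) per titration = 0.0316 × 0.0687 = 2.17 × 10^-3 mol
From the 1:2 ratio, n(H2C2O4) in each aliquot = 1/2 × 2.17 × 10^-3 = 1.09 × 10^-3 mol
n(H2C2O4) in the whole flask = 1.09 × 10^-3 × 500.0/10.0 = 0.0543 mol
mass of H2C2O4 = 0.0543 × 90.03 = 4.89 g
% H2C2O4 = 4.89 / 7.12 × 100 = 68.6 %

68.6 %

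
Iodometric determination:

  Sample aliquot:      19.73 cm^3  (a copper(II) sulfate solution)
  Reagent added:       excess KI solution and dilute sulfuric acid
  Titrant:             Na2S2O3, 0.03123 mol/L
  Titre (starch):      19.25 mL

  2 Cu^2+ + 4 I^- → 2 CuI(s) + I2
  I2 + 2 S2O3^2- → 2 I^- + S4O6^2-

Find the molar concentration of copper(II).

n(S2O3^2-) = 0.01925 × 0.03123 = 6.012 × 10^-4 mol
n(I2) = n(S2O3^2-)/2 = 3.006 × 10^-4 mol
From the 2:1 ratio, n(Cu2+) in the aliquot = 2/1 × 3.006 × 10^-4 = 6.012 × 10^-4 mol
[Cu2+] = 6.012 × 10^-4 / 0.01973 = 0.03047 mol/L

0.03047 mol/L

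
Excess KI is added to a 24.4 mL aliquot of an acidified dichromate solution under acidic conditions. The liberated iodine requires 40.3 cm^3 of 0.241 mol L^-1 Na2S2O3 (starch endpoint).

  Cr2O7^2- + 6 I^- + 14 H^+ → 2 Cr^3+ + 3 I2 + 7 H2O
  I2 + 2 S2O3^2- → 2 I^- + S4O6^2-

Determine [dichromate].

0.0663 mol/L

n(S2O3^2-) = 0.0403 × 0.241 = 9.71 × 10^-3 mol
n(I2) = n(S2O3^2-)/2 = 4.86 × 10^-3 mol
From the 1:3 ratio, n(Cr2O7^2-) in the aliquot = 1/3 × 4.86 × 10^-3 = 1.62 × 10^-3 mol
[Cr2O7^2-] = 1.62 × 10^-3 / 0.0244 = 0.0663 mol/L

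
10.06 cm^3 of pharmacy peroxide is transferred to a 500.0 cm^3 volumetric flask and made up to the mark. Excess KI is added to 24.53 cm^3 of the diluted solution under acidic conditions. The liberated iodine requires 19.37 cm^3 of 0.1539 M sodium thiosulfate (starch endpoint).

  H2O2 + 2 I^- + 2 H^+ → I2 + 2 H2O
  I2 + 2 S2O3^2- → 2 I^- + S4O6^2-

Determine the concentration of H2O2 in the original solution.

n(S2O3^2-) = 0.01937 × 0.1539 = 2.981 × 10^-3 mol
n(I2) = n(S2O3^2-)/2 = 1.491 × 10^-3 mol
n(H2O2) in the aliquot = 1.491 × 10^-3 mol (1:1 ratio)
[H2O2]_dilute = 1.491 × 10^-3 / 0.02453 = 0.06076 mol/L
[H2O2]_original = 0.06076 × 500.0/10.06 = 3.020 mol/L

3.020 M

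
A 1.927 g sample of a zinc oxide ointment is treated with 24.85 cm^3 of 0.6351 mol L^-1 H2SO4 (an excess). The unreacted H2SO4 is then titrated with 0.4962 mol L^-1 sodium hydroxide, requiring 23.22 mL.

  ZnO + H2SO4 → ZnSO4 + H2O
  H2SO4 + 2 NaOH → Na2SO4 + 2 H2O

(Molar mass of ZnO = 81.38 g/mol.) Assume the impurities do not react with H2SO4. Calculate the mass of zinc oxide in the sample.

n(H2SO4) added = 0.02485 × 0.6351 = 0.01578 mol
n(NaOH) used in back-titration = 0.02322 × 0.4962 = 0.01152 mol
From the 1:2 ratio, n(H2SO4) left over = 1/2 × 0.01152 = 5.761 × 10^-3 mol
n(H2SO4) consumed by analyte = 0.01578 − 5.761 × 10^-3 = 0.01002 mol
n(ZnO) = 0.01002 mol (1:1 ratio)
mass of ZnO = 0.01002 × 81.38 = 0.8155 g

0.8155 g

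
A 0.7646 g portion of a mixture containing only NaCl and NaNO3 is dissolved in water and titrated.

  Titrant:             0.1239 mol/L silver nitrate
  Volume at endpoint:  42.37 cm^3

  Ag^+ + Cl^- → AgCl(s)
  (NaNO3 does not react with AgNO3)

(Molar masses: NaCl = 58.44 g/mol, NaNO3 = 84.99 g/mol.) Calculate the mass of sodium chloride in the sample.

0.3068 g

n(AgNO3) = 0.04237 × 0.1239 = 5.250 × 10^-3 mol
Let x = n(NaCl), y = n(NaNO3).
Titrant: 1x = 5.250 × 10^-3;  mass: 58.44x + 84.99y = 0.7646
Solving, x = 5.250 × 10^-3 mol, y = 5.387 × 10^-3 mol
mass of NaCl = 5.250 × 10^-3 × 58.44 = 0.3068 g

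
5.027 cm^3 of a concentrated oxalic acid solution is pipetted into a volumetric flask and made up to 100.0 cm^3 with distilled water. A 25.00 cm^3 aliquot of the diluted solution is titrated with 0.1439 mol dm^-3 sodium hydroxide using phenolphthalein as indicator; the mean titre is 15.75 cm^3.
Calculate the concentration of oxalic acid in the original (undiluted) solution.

0.9017 mol/L

H2C2O4 + 2 NaOH → Na2C2O4 + 2 H2O
n(NaOH) = 0.01575 × 0.1439 = 2.266 × 10^-3 mol
From the 1:2 ratio, n(H2C2O4) in the aliquot = 1/2 × 2.266 × 10^-3 = 1.133 × 10^-3 mol
[H2C2O4]_dilute = 1.133 × 10^-3 / 0.02500 = 0.04533 mol/L
Dilution factor = 100.0 / 5.027 = 19.89
[H2C2O4]_stock = 0.04533 × 19.89 = 0.9017 mol/L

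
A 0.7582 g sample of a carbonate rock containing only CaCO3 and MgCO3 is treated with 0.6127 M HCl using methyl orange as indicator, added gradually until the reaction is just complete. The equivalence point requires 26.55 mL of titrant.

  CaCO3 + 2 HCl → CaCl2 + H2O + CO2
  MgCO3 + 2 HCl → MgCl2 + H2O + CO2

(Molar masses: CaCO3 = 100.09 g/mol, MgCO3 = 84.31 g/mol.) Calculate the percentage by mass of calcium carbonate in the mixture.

60.61 %

n(HCl) = 0.02655 × 0.6127 = 0.01627 mol
Let x = n(CaCO3), y = n(MgCO3).
Titrant: 2x + 2y = 0.01627;  mass: 100.09x + 84.31y = 0.7582
Solving, x = 4.592 × 10^-3 mol, y = 3.542 × 10^-3 mol
mass of CaCO3 = 4.592 × 10^-3 × 100.09 = 0.4596 g
% CaCO3 = 0.4596 / 0.7582 × 100 = 60.61 %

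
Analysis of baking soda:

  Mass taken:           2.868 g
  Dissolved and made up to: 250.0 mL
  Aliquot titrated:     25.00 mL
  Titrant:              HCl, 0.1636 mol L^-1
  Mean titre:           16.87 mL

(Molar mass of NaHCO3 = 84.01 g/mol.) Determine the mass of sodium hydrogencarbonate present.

NaHCO3 + HCl → NaCl + H2O + CO2
n(HCl) per titration = 0.01687 × 0.1636 = 2.760 × 10^-3 mol
n(NaHCO3) in each aliquot = 2.760 × 10^-3 mol (1:1 ratio)
n(NaHCO3) in the whole flask = 2.760 × 10^-3 × 250.0/25.00 = 0.02760 mol
mass of NaHCO3 = 0.02760 × 84.01 = 2.319 g

2.319 g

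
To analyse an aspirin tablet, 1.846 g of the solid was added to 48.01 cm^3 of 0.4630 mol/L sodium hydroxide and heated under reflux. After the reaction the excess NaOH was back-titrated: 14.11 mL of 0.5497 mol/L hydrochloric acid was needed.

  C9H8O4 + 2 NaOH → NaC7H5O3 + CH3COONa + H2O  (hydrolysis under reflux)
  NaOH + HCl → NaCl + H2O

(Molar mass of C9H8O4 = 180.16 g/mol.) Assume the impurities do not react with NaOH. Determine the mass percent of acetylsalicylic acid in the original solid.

70.62 %

n(NaOH) added = 0.04801 × 0.4630 = 0.02223 mol
n(HCl) used in back-titration = 0.01411 × 0.5497 = 7.756 × 10^-3 mol
n(NaOH) left over = 7.756 × 10^-3 mol (1:1 ratio)
n(NaOH) consumed by analyte = 0.02223 − 7.756 × 10^-3 = 0.01447 mol
From the 1:2 ratio, n(C9H8O4) = 1/2 × 0.01447 = 7.236 × 10^-3 mol
mass of C9H8O4 = 7.236 × 10^-3 × 180.16 = 1.304 g
% C9H8O4 = 1.304 / 1.846 × 100 = 70.62 %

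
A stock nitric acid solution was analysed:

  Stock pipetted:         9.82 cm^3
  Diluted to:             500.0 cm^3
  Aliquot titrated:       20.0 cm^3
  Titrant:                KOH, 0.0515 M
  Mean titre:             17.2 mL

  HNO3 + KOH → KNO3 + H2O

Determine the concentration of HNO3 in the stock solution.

2.26 M

n(KOH) = 0.0172 × 0.0515 = 8.86 × 10^-4 mol
n(HNO3) in the aliquot = 8.86 × 10^-4 mol (1:1 ratio)
[HNO3]_dilute = 8.86 × 10^-4 / 0.0200 = 0.0443 mol/L
Dilution factor = 500.0 / 9.82 = 50.92
[HNO3]_stock = 0.0443 × 50.92 = 2.26 mol/L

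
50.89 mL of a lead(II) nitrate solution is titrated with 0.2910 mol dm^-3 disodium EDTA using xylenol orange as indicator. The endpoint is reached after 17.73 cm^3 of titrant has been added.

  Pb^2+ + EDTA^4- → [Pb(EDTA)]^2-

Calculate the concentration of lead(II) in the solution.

n(EDTA) = 0.01773 L × 0.2910 mol/L = 5.159 × 10^-3 mol
n(Pb2+) = 5.159 × 10^-3 mol (1:1 mole ratio)
[Pb2+] = 5.159 × 10^-3 mol / 0.05089 L = 0.1014 mol/L

0.1014 mol/L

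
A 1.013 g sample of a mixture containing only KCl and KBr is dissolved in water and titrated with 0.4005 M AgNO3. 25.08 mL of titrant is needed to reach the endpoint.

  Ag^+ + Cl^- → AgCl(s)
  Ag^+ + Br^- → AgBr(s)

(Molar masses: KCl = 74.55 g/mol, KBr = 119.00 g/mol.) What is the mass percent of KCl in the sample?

n(AgNO3) = 0.02508 × 0.4005 = 0.01004 mol
Let x = n(KCl), y = n(KBr).
Titrant: 1x + 1y = 0.01004;  mass: 74.55x + 119.00y = 1.013
Solving, x = 4.101 × 10^-3 mol, y = 5.943 × 10^-3 mol
mass of KCl = 4.101 × 10^-3 × 74.55 = 0.3057 g
% KCl = 0.3057 / 1.013 × 100 = 30.18 %

30.18 %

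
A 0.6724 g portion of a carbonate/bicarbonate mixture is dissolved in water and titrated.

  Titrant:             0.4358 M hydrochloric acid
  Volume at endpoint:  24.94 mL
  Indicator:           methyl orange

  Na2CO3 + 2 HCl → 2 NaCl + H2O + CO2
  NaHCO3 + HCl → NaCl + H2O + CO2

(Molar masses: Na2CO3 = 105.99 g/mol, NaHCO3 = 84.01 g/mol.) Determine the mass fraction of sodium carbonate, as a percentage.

n(HCl) = 0.02494 × 0.4358 = 0.01087 mol
Let x = n(Na2CO3), y = n(NaHCO3).
Titrant: 2x + 1y = 0.01087;  mass: 105.99x + 84.01y = 0.6724
Solving, x = 3.880 × 10^-3 mol, y = 3.108 × 10^-3 mol
mass of Na2CO3 = 3.880 × 10^-3 × 105.99 = 0.4113 g
% Na2CO3 = 0.4113 / 0.6724 × 100 = 61.16 %

61.16 %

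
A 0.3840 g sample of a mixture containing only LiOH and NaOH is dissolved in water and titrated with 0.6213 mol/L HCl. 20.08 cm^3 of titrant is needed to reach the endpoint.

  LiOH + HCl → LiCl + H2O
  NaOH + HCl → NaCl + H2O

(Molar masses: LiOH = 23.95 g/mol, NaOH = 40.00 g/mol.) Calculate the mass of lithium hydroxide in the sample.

0.1716 g

n(HCl) = 0.02008 × 0.6213 = 0.01248 mol
Let x = n(LiOH), y = n(NaOH).
Titrant: 1x + 1y = 0.01248;  mass: 23.95x + 40.00y = 0.3840
Solving, x = 7.167 × 10^-3 mol, y = 5.309 × 10^-3 mol
mass of LiOH = 7.167 × 10^-3 × 23.95 = 0.1716 g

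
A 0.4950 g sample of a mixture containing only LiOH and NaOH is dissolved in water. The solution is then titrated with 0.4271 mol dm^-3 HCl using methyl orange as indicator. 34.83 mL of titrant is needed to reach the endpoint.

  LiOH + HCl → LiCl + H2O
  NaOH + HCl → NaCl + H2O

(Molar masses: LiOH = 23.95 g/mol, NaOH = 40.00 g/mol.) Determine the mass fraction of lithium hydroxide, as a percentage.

n(HCl) = 0.03483 × 0.4271 = 0.01488 mol
Let x = n(LiOH), y = n(NaOH).
Titrant: 1x + 1y = 0.01488;  mass: 23.95x + 40.00y = 0.4950
Solving, x = 6.233 × 10^-3 mol, y = 8.643 × 10^-3 mol
mass of LiOH = 6.233 × 10^-3 × 23.95 = 0.1493 g
% LiOH = 0.1493 / 0.4950 × 100 = 30.16 %

30.16 %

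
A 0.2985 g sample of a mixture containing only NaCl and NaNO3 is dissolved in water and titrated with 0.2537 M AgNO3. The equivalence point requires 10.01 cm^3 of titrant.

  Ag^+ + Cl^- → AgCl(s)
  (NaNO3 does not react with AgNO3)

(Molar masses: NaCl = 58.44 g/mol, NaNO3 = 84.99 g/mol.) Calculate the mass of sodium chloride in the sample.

0.1484 g

n(AgNO3) = 0.01001 × 0.2537 = 2.540 × 10^-3 mol
Let x = n(NaCl), y = n(NaNO3).
Titrant: 1x = 2.540 × 10^-3;  mass: 58.44x + 84.99y = 0.2985
Solving, x = 2.540 × 10^-3 mol, y = 1.766 × 10^-3 mol
mass of NaCl = 2.540 × 10^-3 × 58.44 = 0.1484 g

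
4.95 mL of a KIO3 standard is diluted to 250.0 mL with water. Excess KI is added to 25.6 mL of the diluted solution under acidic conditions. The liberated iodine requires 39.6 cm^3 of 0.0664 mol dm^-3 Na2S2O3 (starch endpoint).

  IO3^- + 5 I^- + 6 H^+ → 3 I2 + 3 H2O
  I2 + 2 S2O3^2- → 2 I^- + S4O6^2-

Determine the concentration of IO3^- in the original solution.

0.865 mol/L

n(S2O3^2-) = 0.0396 × 0.0664 = 2.63 × 10^-3 mol
n(I2) = n(S2O3^2-)/2 = 1.31 × 10^-3 mol
From the 1:3 ratio, n(IO3^-) in the aliquot = 1/3 × 1.31 × 10^-3 = 4.38 × 10^-4 mol
[IO3^-]_dilute = 4.38 × 10^-4 / 0.0256 = 0.0171 mol/L
[IO3^-]_original = 0.0171 × 250.0/4.95 = 0.865 mol/L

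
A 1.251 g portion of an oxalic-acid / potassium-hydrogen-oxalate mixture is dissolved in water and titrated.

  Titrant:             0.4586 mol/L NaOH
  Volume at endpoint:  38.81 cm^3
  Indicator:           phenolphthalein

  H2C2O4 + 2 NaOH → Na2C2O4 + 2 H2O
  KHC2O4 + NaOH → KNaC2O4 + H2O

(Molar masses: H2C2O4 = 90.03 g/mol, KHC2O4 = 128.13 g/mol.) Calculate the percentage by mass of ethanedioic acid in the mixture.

n(NaOH) = 0.03881 × 0.4586 = 0.01780 mol
Let x = n(H2C2O4), y = n(KHC2O4).
Titrant: 2x + 1y = 0.01780;  mass: 90.03x + 128.13y = 1.251
Solving, x = 6.193 × 10^-3 mol, y = 5.412 × 10^-3 mol
mass of H2C2O4 = 6.193 × 10^-3 × 90.03 = 0.5576 g
% H2C2O4 = 0.5576 / 1.251 × 100 = 44.57 %

44.57 %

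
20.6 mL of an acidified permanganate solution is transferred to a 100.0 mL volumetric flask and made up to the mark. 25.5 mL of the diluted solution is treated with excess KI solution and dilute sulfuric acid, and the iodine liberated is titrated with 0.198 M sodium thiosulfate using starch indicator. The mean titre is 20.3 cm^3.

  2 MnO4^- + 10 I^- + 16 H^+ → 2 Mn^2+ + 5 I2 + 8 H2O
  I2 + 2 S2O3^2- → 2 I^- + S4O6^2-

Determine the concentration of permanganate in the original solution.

n(S2O3^2-) = 0.0203 × 0.198 = 4.02 × 10^-3 mol
n(I2) = n(S2O3^2-)/2 = 2.01 × 10^-3 mol
From the 2:5 ratio, n(MnO4^-) in the aliquot = 2/5 × 2.01 × 10^-3 = 8.04 × 10^-4 mol
[MnO4^-]_dilute = 8.04 × 10^-4 / 0.0255 = 0.0315 mol/L
[MnO4^-]_original = 0.0315 × 100.0/20.6 = 0.153 mol/L

0.153 M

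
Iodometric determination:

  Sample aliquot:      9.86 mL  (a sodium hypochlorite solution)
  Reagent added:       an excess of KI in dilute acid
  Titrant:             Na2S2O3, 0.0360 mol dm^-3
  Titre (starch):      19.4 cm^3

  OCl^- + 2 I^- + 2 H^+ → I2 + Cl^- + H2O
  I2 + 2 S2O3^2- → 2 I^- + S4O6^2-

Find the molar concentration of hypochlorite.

n(S2O3^2-) = 0.0194 × 0.0360 = 6.98 × 10^-4 mol
n(I2) = n(S2O3^2-)/2 = 3.49 × 10^-4 mol
n(OCl^-) in the aliquot = 3.49 × 10^-4 mol (1:1 ratio)
[OCl^-] = 3.49 × 10^-4 / 0.00986 = 0.0354 mol/L

0.0354 mol/L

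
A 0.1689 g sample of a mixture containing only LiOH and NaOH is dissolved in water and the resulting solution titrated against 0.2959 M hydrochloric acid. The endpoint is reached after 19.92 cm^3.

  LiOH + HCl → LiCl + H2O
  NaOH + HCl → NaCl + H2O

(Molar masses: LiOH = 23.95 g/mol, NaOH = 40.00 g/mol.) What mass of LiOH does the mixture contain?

0.09979 g

n(HCl) = 0.01992 × 0.2959 = 5.894 × 10^-3 mol
Let x = n(LiOH), y = n(NaOH).
Titrant: 1x + 1y = 5.894 × 10^-3;  mass: 23.95x + 40.00y = 0.1689
Solving, x = 4.167 × 10^-3 mol, y = 1.728 × 10^-3 mol
mass of LiOH = 4.167 × 10^-3 × 23.95 = 0.09979 g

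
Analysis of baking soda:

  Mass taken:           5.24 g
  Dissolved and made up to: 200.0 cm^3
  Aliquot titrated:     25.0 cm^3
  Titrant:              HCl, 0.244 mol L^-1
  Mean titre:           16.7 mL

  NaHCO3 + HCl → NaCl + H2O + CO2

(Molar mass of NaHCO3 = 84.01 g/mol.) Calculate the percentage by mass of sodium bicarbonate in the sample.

52.3 %

n(HCl) per titration = 0.0167 × 0.244 = 4.07 × 10^-3 mol
n(NaHCO3) in each aliquot = 4.07 × 10^-3 mol (1:1 ratio)
n(NaHCO3) in the whole flask = 4.07 × 10^-3 × 200.0/25.0 = 0.0326 mol
mass of NaHCO3 = 0.0326 × 84.01 = 2.74 g
% NaHCO3 = 2.74 / 5.24 × 100 = 52.3 %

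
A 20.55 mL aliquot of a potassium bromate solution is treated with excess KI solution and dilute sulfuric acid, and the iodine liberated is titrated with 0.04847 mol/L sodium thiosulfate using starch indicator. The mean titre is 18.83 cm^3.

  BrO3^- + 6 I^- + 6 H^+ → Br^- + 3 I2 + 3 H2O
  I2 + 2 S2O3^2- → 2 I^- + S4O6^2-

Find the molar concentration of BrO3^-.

0.007402 mol/L

n(S2O3^2-) = 0.01883 × 0.04847 = 9.127 × 10^-4 mol
n(I2) = n(S2O3^2-)/2 = 4.563 × 10^-4 mol
From the 1:3 ratio, n(BrO3^-) in the aliquot = 1/3 × 4.563 × 10^-4 = 1.521 × 10^-4 mol
[BrO3^-] = 1.521 × 10^-4 / 0.02055 = 0.007402 mol/L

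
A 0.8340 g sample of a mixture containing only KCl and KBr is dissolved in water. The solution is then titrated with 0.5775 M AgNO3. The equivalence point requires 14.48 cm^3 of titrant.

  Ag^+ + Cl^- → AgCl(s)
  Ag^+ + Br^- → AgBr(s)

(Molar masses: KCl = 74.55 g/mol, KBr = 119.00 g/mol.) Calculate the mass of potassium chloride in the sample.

0.2702 g

n(AgNO3) = 0.01448 × 0.5775 = 8.362 × 10^-3 mol
Let x = n(KCl), y = n(KBr).
Titrant: 1x + 1y = 8.362 × 10^-3;  mass: 74.55x + 119.00y = 0.8340
Solving, x = 3.624 × 10^-3 mol, y = 4.738 × 10^-3 mol
mass of KCl = 3.624 × 10^-3 × 74.55 = 0.2702 g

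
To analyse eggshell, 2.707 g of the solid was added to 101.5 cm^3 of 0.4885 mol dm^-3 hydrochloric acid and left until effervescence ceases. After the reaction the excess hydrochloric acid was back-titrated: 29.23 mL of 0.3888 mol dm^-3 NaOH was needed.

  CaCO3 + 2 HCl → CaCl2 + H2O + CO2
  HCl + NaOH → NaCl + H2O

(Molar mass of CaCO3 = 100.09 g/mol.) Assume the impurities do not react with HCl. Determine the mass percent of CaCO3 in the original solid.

70.65 %

n(HCl) added = 0.1015 × 0.4885 = 0.04958 mol
n(NaOH) used in back-titration = 0.02923 × 0.3888 = 0.01136 mol
n(HCl) left over = 0.01136 mol (1:1 ratio)
n(HCl) consumed by analyte = 0.04958 − 0.01136 = 0.03822 mol
From the 1:2 ratio, n(CaCO3) = 1/2 × 0.03822 = 0.01911 mol
mass of CaCO3 = 0.01911 × 100.09 = 1.913 g
% CaCO3 = 1.913 / 2.707 × 100 = 70.65 %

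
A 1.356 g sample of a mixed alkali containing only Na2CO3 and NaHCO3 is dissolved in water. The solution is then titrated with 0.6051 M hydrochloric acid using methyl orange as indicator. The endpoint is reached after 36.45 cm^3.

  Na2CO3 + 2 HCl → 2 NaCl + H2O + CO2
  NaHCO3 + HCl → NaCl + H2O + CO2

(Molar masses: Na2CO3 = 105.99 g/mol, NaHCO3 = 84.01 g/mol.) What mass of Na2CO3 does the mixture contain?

n(HCl) = 0.03645 × 0.6051 = 0.02206 mol
Let x = n(Na2CO3), y = n(NaHCO3).
Titrant: 2x + 1y = 0.02206;  mass: 105.99x + 84.01y = 1.356
Solving, x = 8.011 × 10^-3 mol, y = 6.034 × 10^-3 mol
mass of Na2CO3 = 8.011 × 10^-3 × 105.99 = 0.8491 g

0.8491 g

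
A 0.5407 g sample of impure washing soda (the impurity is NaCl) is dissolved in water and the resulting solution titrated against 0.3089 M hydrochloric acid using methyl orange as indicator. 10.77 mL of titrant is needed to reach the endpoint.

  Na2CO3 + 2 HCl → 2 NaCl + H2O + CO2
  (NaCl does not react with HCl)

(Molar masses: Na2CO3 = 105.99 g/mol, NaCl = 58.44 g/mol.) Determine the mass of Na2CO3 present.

n(HCl) = 0.01077 × 0.3089 = 3.327 × 10^-3 mol
Let x = n(Na2CO3), y = n(NaCl).
Titrant: 2x = 3.327 × 10^-3;  mass: 105.99x + 58.44y = 0.5407
Solving, x = 1.663 × 10^-3 mol, y = 6.235 × 10^-3 mol
mass of Na2CO3 = 1.663 × 10^-3 × 105.99 = 0.1763 g

0.1763 g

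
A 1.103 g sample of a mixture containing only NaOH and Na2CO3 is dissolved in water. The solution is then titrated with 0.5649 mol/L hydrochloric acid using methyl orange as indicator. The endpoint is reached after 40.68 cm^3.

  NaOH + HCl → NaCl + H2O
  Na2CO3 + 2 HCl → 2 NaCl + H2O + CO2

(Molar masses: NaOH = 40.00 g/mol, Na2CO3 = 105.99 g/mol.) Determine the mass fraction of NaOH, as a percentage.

32.05 %

n(HCl) = 0.04068 × 0.5649 = 0.02298 mol
Let x = n(NaOH), y = n(Na2CO3).
Titrant: 1x + 2y = 0.02298;  mass: 40.00x + 105.99y = 1.103
Solving, x = 8.837 × 10^-3 mol, y = 7.072 × 10^-3 mol
mass of NaOH = 8.837 × 10^-3 × 40.00 = 0.3535 g
% NaOH = 0.3535 / 1.103 × 100 = 32.05 %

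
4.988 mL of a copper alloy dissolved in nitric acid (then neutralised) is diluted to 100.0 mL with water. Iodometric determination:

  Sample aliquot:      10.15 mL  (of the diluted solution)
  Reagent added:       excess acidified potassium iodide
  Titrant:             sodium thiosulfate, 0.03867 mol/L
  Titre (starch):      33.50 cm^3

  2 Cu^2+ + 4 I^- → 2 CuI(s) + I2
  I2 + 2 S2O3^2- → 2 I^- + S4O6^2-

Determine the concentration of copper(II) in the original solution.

n(S2O3^2-) = 0.03350 × 0.03867 = 1.295 × 10^-3 mol
n(I2) = n(S2O3^2-)/2 = 6.477 × 10^-4 mol
From the 2:1 ratio, n(Cu2+) in the aliquot = 2/1 × 6.477 × 10^-4 = 1.295 × 10^-3 mol
[Cu2+]_dilute = 1.295 × 10^-3 / 0.01015 = 0.1276 mol/L
[Cu2+]_original = 0.1276 × 100.0/4.988 = 2.559 mol/L

2.559 mol/L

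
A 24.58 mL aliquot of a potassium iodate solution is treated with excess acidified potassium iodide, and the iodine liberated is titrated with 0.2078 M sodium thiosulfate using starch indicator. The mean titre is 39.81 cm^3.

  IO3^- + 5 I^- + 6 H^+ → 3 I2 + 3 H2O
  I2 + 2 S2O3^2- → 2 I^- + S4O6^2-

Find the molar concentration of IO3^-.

n(S2O3^2-) = 0.03981 × 0.2078 = 8.273 × 10^-3 mol
n(I2) = n(S2O3^2-)/2 = 4.136 × 10^-3 mol
From the 1:3 ratio, n(IO3^-) in the aliquot = 1/3 × 4.136 × 10^-3 = 1.379 × 10^-3 mol
[IO3^-] = 1.379 × 10^-3 / 0.02458 = 0.05609 mol/L

0.05609 M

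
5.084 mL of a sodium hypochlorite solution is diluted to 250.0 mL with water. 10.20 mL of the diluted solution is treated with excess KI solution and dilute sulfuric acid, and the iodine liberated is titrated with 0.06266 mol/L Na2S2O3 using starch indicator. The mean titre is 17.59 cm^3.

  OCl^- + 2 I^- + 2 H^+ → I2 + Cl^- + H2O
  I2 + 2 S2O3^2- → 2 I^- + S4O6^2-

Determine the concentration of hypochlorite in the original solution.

2.657 mol/L

n(S2O3^2-) = 0.01759 × 0.06266 = 1.102 × 10^-3 mol
n(I2) = n(S2O3^2-)/2 = 5.511 × 10^-4 mol
n(OCl^-) in the aliquot = 5.511 × 10^-4 mol (1:1 ratio)
[OCl^-]_dilute = 5.511 × 10^-4 / 0.01020 = 0.05403 mol/L
[OCl^-]_original = 0.05403 × 250.0/5.084 = 2.657 mol/L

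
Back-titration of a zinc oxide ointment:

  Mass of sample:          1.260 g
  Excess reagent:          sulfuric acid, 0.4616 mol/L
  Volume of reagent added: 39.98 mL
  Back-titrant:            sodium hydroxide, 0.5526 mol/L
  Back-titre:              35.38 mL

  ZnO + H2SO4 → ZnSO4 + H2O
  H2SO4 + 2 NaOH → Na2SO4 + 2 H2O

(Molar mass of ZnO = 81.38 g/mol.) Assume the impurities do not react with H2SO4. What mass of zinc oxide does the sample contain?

0.7063 g

n(H2SO4) added = 0.03998 × 0.4616 = 0.01845 mol
n(NaOH) used in back-titration = 0.03538 × 0.5526 = 0.01955 mol
From the 1:2 ratio, n(H2SO4) left over = 1/2 × 0.01955 = 9.775 × 10^-3 mol
n(H2SO4) consumed by analyte = 0.01845 − 9.775 × 10^-3 = 8.679 × 10^-3 mol
n(ZnO) = 8.679 × 10^-3 mol (1:1 ratio)
mass of ZnO = 8.679 × 10^-3 × 81.38 = 0.7063 g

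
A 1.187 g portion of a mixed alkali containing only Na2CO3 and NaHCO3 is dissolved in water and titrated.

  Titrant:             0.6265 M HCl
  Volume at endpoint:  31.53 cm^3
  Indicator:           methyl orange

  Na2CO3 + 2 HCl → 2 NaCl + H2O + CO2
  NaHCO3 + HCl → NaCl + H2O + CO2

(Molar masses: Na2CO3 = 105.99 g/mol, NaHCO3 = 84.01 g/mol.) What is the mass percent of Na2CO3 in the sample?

n(HCl) = 0.03153 × 0.6265 = 0.01975 mol
Let x = n(Na2CO3), y = n(NaHCO3).
Titrant: 2x + 1y = 0.01975;  mass: 105.99x + 84.01y = 1.187
Solving, x = 7.617 × 10^-3 mol, y = 4.519 × 10^-3 mol
mass of Na2CO3 = 7.617 × 10^-3 × 105.99 = 0.8073 g
% Na2CO3 = 0.8073 / 1.187 × 100 = 68.02 %

68.02 %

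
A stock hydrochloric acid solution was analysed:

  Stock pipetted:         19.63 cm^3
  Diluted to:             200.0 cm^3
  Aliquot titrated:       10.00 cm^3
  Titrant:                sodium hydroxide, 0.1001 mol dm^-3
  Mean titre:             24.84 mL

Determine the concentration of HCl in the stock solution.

HCl + NaOH → NaCl + H2O
n(NaOH) = 0.02484 × 0.1001 = 2.486 × 10^-3 mol
n(HCl) in the aliquot = 2.486 × 10^-3 mol (1:1 ratio)
[HCl]_dilute = 2.486 × 10^-3 / 0.01000 = 0.2486 mol/L
Dilution factor = 200.0 / 19.63 = 10.19
[HCl]_stock = 0.2486 × 10.19 = 2.533 mol/L

2.533 mol/L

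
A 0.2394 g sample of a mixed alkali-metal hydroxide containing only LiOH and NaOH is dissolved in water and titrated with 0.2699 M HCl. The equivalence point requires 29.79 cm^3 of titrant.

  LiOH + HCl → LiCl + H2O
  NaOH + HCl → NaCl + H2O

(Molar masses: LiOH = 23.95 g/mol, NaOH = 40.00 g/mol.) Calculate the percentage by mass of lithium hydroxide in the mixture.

51.24 %

n(HCl) = 0.02979 × 0.2699 = 8.040 × 10^-3 mol
Let x = n(LiOH), y = n(NaOH).
Titrant: 1x + 1y = 8.040 × 10^-3;  mass: 23.95x + 40.00y = 0.2394
Solving, x = 5.122 × 10^-3 mol, y = 2.918 × 10^-3 mol
mass of LiOH = 5.122 × 10^-3 × 23.95 = 0.1227 g
% LiOH = 0.1227 / 0.2394 × 100 = 51.24 %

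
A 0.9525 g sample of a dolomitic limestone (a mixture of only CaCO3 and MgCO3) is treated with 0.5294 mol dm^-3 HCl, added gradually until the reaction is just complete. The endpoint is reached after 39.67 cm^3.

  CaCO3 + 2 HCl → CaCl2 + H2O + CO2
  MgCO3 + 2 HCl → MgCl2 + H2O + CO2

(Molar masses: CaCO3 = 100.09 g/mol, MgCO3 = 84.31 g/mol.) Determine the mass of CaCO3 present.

0.4262 g

n(HCl) = 0.03967 × 0.5294 = 0.02100 mol
Let x = n(CaCO3), y = n(MgCO3).
Titrant: 2x + 2y = 0.02100;  mass: 100.09x + 84.31y = 0.9525
Solving, x = 4.258 × 10^-3 mol, y = 6.243 × 10^-3 mol
mass of CaCO3 = 4.258 × 10^-3 × 100.09 = 0.4262 g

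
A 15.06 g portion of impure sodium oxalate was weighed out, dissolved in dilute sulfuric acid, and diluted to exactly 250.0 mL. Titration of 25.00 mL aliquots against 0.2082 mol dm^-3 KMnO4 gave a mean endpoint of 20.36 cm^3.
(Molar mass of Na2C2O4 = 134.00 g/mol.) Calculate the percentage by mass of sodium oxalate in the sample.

94.29 %

2 MnO4^- + 5 C2O4^2- + 16 H^+ → 2 Mn^2+ + 10 CO2 + 8 H2O
n(KMnO4) per titration = 0.02036 × 0.2082 = 4.239 × 10^-3 mol
From the 5:2 ratio, n(Na2C2O4) in each aliquot = 5/2 × 4.239 × 10^-3 = 0.01060 mol
n(Na2C2O4) in the whole flask = 0.01060 × 250.0/25.00 = 0.1060 mol
mass of Na2C2O4 = 0.1060 × 134.00 = 14.20 g
% Na2C2O4 = 14.20 / 15.06 × 100 = 94.29 %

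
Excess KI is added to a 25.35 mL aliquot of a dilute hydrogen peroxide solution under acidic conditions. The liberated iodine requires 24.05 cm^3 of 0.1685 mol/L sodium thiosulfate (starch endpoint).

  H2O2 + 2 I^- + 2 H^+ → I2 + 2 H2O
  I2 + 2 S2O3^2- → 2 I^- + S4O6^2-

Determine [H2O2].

n(S2O3^2-) = 0.02405 × 0.1685 = 4.052 × 10^-3 mol
n(I2) = n(S2O3^2-)/2 = 2.026 × 10^-3 mol
n(H2O2) in the aliquot = 2.026 × 10^-3 mol (1:1 ratio)
[H2O2] = 2.026 × 10^-3 / 0.02535 = 0.07993 mol/L

0.07993 mol/L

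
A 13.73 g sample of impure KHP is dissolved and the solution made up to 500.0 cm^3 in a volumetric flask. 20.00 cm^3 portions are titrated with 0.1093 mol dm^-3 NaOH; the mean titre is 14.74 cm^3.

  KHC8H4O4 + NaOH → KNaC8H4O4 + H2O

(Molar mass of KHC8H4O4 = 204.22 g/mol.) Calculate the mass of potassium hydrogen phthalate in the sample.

n(NaOH) per titration = 0.01474 × 0.1093 = 1.611 × 10^-3 mol
n(KHC8H4O4) in each aliquot = 1.611 × 10^-3 mol (1:1 ratio)
n(KHC8H4O4) in the whole flask = 1.611 × 10^-3 × 500.0/20.00 = 0.04028 mol
mass of KHC8H4O4 = 0.04028 × 204.22 = 8.225 g

8.225 g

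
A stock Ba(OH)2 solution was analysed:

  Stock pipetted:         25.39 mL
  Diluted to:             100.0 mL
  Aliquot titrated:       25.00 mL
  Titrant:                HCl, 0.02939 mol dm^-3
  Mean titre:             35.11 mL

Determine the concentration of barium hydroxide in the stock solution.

Ba(OH)2 + 2 HCl → BaCl2 + 2 H2O
n(HCl) = 0.03511 × 0.02939 = 1.032 × 10^-3 mol
From the 1:2 ratio, n(Ba(OH)2) in the aliquot = 1/2 × 1.032 × 10^-3 = 5.159 × 10^-4 mol
[Ba(OH)2]_dilute = 5.159 × 10^-4 / 0.02500 = 0.02064 mol/L
Dilution factor = 100.0 / 25.39 = 3.939
[Ba(OH)2]_stock = 0.02064 × 3.939 = 0.08128 mol/L

0.08128 mol/L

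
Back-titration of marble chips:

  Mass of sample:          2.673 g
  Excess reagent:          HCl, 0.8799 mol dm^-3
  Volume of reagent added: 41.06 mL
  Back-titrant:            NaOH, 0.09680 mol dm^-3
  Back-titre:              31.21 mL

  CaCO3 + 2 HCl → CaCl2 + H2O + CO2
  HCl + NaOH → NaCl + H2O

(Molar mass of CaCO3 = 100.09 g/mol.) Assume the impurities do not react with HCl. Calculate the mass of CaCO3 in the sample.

1.657 g

n(HCl) added = 0.04106 × 0.8799 = 0.03613 mol
n(NaOH) used in back-titration = 0.03121 × 0.09680 = 3.021 × 10^-3 mol
n(HCl) left over = 3.021 × 10^-3 mol (1:1 ratio)
n(HCl) consumed by analyte = 0.03613 − 3.021 × 10^-3 = 0.03311 mol
From the 1:2 ratio, n(CaCO3) = 1/2 × 0.03311 = 0.01655 mol
mass of CaCO3 = 0.01655 × 100.09 = 1.657 g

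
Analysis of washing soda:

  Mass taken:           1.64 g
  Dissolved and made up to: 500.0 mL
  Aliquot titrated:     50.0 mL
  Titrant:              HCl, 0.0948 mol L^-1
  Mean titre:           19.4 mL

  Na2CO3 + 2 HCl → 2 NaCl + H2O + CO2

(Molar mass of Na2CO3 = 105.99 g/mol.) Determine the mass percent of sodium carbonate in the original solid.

n(HCl) per titration = 0.0194 × 0.0948 = 1.84 × 10^-3 mol
From the 1:2 ratio, n(Na2CO3) in each aliquot = 1/2 × 1.84 × 10^-3 = 9.20 × 10^-4 mol
n(Na2CO3) in the whole flask = 9.20 × 10^-4 × 500.0/50.0 = 9.20 × 10^-3 mol
mass of Na2CO3 = 9.20 × 10^-3 × 105.99 = 0.975 g
% Na2CO3 = 0.975 / 1.64 × 100 = 59.4 %

59.4 %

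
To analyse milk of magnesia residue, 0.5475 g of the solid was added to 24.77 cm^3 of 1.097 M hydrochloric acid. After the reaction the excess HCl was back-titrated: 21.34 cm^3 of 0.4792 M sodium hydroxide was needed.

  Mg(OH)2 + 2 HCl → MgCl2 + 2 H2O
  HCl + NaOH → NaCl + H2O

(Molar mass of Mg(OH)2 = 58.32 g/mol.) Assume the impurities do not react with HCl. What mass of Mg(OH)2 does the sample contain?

0.4942 g

n(HCl) added = 0.02477 × 1.097 = 0.02717 mol
n(NaOH) used in back-titration = 0.02134 × 0.4792 = 0.01023 mol
n(HCl) left over = 0.01023 mol (1:1 ratio)
n(HCl) consumed by analyte = 0.02717 − 0.01023 = 0.01695 mol
From the 1:2 ratio, n(Mg(OH)2) = 1/2 × 0.01695 = 8.473 × 10^-3 mol
mass of Mg(OH)2 = 8.473 × 10^-3 × 58.32 = 0.4942 g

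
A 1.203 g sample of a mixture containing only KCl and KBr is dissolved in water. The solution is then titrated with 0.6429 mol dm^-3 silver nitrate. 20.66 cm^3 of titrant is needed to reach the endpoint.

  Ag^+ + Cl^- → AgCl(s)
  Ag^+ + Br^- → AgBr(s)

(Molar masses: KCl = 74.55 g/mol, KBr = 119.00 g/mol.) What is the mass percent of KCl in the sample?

52.64 %

n(AgNO3) = 0.02066 × 0.6429 = 0.01328 mol
Let x = n(KCl), y = n(KBr).
Titrant: 1x + 1y = 0.01328;  mass: 74.55x + 119.00y = 1.203
Solving, x = 8.495 × 10^-3 mol, y = 4.787 × 10^-3 mol
mass of KCl = 8.495 × 10^-3 × 74.55 = 0.6333 g
% KCl = 0.6333 / 1.203 × 100 = 52.64 %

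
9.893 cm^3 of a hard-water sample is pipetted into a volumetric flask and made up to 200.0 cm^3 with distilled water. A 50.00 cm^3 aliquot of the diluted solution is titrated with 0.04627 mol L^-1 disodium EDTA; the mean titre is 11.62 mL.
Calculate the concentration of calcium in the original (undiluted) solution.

0.2174 mol/L

Ca^2+ + EDTA^4- → [Ca(EDTA)]^2-
n(EDTA) = 0.01162 × 0.04627 = 5.377 × 10^-4 mol
n(Ca2+) in the aliquot = 5.377 × 10^-4 mol (1:1 ratio)
[Ca2+]_dilute = 5.377 × 10^-4 / 0.05000 = 0.01075 mol/L
Dilution factor = 200.0 / 9.893 = 20.22
[Ca2+]_stock = 0.01075 × 20.22 = 0.2174 mol/L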